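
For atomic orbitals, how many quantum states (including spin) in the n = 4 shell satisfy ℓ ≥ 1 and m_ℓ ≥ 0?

Go through ℓ = 0, …, 3 (the values permitted for n = 4).
Orbitals with ℓ ≥ 1 and m_ℓ ≥ 0, by ℓ: ℓ=1 → 2; ℓ=2 → 3; ℓ=3 → 4.
Orbitals: 2 + 3 + 4 = 9. Each orbital carries two spin states, so 9 × 2 = 18 states.

18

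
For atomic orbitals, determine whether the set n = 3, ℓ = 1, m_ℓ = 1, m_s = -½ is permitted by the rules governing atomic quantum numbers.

Yes

n = 3 is a positive integer. ℓ = 1 satisfies 0 ≤ ℓ ≤ n−1 = 2. m_ℓ = 1 lies in the range −ℓ … +ℓ (here −1 … 1). m_s = -1/2 is one of ±1/2.
All four constraints are satisfied.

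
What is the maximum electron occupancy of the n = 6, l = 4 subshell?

18

A subshell with l = 4 has 2l+1 = 9 orbitals, each holding 2 electrons (spin ±1/2), so 9 × 2 = 18.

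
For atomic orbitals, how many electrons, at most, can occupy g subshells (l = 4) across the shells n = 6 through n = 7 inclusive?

A g subshell (l = 4) exists for every n ≥ 5, so shells n = 6, 7 each contribute one — 2 subshells.
Since each g subshell holds 2(2·4+1) = 18 electrons, the total is 2 × 18 = 36.

36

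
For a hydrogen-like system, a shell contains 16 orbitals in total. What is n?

n = 4

n² = 16 ⇒ n = 4.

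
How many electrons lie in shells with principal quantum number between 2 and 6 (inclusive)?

Shell n has n² orbitals: 2²=4 + 3²=9 + 4²=16 + 5²=25 + 6²=36 = 90 orbitals.
Two spin states per orbital: 2 × 90 = 180 electrons.

180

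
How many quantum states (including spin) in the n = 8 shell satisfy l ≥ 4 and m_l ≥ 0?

Per l-value: l=4 → 5; l=5 → 6; l=6 → 7; l=7 → 8.
Orbitals: 5 + 6 + 7 + 8 = 26. Each orbital carries two spin states, so 26 × 2 = 52 states.

52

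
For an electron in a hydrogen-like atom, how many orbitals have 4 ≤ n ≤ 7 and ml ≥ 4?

10

Work shell by shell — for each n, count the (l, ml) pairs that satisfy ml ≥ 4:
n=5 → 1; n=6 → 3; n=7 → 6.
Total orbitals: 1 + 3 + 6 = 10.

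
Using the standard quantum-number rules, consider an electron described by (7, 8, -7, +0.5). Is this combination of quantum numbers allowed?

Not allowed

The orbital quantum number must satisfy 0 ≤ ℓ ≤ n−1. With n = 7 the allowed ℓ values are 0, 1, 2, 3, 4, 5, 6, so ℓ = 8 is out of range.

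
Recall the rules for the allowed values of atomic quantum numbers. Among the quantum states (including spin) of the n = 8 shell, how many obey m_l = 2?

The (l, m_l) pairs meeting m_l = 2 give: l=2 → 1; l=3 → 1; l=4 → 1; l=5 → 1; l=6 → 1; l=7 → 1.
Orbitals: 1 + 1 + 1 + 1 + 1 + 1 = 6. Each orbital carries two spin states, so 6 × 2 = 12 states.

12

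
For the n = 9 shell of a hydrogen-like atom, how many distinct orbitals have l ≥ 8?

17

Go through l = 0, …, 8 (the values permitted for n = 9).
Contributions: l=8 → 17.
Total orbitals: 17.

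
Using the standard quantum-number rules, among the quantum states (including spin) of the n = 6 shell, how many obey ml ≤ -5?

Contributions: l=5 → 1.
Orbitals: 1. Each orbital carries two spin states, so 1 × 2 = 2 states.

2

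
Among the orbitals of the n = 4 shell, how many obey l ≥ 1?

15

Go through l = 0, …, 3 (the values permitted for n = 4).
Per l-value: l=1 → 3; l=2 → 5; l=3 → 7.
Total orbitals: 3 + 5 + 7 = 15.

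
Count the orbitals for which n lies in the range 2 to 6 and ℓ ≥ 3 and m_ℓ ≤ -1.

Go shell by shell, enumerating (ℓ, m_ℓ) with ℓ ≥ 3 and m_ℓ ≤ -1:
n=4 → 3; n=5 → 7; n=6 → 12.
Total orbitals: 3 + 7 + 12 = 22.

22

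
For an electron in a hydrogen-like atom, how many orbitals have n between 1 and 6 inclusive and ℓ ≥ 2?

Treat each shell separately and count matching orbitals:
n=3 → 5; n=4 → 12; n=5 → 21; n=6 → 32.
Total orbitals: 5 + 12 + 21 + 32 = 70.

70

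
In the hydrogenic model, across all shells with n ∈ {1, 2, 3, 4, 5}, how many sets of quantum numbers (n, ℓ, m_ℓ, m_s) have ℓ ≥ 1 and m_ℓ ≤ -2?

For each n in the range, tally the orbitals obeying ℓ ≥ 1 and m_ℓ ≤ -2:
n=3 → 1; n=4 → 3; n=5 → 6.
Orbitals: 1 + 3 + 6 = 10. Including both spin states (m_s = ±1/2) gives 2 × 10 = 20 states.

20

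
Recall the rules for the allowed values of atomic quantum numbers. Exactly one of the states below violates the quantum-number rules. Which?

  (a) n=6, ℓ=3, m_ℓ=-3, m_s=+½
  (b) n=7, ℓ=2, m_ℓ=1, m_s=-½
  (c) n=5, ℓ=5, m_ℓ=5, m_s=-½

(c) has ℓ = 5 ≥ n = 5, violating 0 ≤ ℓ ≤ n−1.
The remaining sets (a), (b) satisfy all four rules.

(c)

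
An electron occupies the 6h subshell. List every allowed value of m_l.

-5, -4, -3, -2, -1, 0, 1, 2, 3, 4, 5

The 6h subshell has l = 5, and m_l takes every integer from −l to +l. With l = 5 that gives the 11 values -5, -4, -3, -2, -1, 0, 1, 2, 3, 4, 5.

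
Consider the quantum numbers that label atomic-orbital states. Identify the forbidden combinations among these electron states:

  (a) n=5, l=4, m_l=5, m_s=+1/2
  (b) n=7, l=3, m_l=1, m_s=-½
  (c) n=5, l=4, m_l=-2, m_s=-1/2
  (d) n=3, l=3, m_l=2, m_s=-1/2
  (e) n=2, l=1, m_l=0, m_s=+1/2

(a) has |m_l| = 5 > l = 4, violating −l ≤ m_l ≤ l.
(d) has l = 3 ≥ n = 3, violating 0 ≤ l ≤ n−1.
The remaining sets (b), (c), (e) satisfy all four rules.

(a) and (d)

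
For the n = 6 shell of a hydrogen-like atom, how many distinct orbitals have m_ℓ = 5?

Go through ℓ = 0, …, 5 (the values permitted for n = 6).
Contributions: ℓ=5 → 1.
Total orbitals: 1.

1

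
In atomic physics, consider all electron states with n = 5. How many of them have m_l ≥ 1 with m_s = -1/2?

The n = 5 shell has l = 0 through 4; check each.
Per l-value: l=1 → 1; l=2 → 2; l=3 → 3; l=4 → 4.
Orbitals: 1 + 2 + 3 + 4 = 10. With m_s fixed to a single value there is one state per orbital, giving 10 states.

10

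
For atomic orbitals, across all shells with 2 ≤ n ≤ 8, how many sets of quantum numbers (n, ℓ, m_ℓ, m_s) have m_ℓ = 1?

Treat each shell separately and count matching orbitals:
n=2 → 1; n=3 → 2; n=4 → 3; n=5 → 4; n=6 → 5; n=7 → 6; n=8 → 7.
Orbitals: 1 + 2 + 3 + 4 + 5 + 6 + 7 = 28. Including both spin states (m_s = ±1/2) gives 2 × 28 = 56 states.

56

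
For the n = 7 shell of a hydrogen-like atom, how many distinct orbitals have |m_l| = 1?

The n = 7 shell has l = 0 through 6; check each.
Orbitals with |m_l| = 1, by l: l=1 → 2; l=2 → 2; l=3 → 2; l=4 → 2; l=5 → 2; l=6 → 2.
Total orbitals: 2 + 2 + 2 + 2 + 2 + 2 = 12.

12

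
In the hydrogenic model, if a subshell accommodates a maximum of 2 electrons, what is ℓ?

2(2ℓ+1) = 2 ⇒ 2ℓ+1 = 1 ⇒ ℓ = 0.

ℓ = 0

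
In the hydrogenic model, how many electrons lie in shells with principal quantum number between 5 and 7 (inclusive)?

220

Shell n has n² orbitals: 5²=25 + 6²=36 + 7²=49 = 110 orbitals.
Two spin states per orbital: 2 × 110 = 220 electrons.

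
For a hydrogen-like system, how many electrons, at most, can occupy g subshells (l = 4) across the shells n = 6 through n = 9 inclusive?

A g subshell (l = 4) exists for every n ≥ 5, so shells n = 6, 7, 8, 9 each contribute one — 4 subshells.
Since each g subshell holds 2(2·4+1) = 18 electrons, the total is 4 × 18 = 72.

72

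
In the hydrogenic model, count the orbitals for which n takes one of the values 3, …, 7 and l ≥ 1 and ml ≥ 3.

Per-shell orbital counts meeting the constraint:
n=4 → 1; n=5 → 3; n=6 → 6; n=7 → 10.
Total orbitals: 1 + 3 + 6 + 10 = 20.

20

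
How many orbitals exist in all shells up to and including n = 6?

Total orbitals = 1² + 2² + 3² + 4² + 5² + 6² = 91.

91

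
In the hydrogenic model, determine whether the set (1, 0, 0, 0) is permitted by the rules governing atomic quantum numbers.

Not allowed

The spin quantum number for an electron can only be m_s = +1/2 or −1/2; m_s = 0 is not one of those.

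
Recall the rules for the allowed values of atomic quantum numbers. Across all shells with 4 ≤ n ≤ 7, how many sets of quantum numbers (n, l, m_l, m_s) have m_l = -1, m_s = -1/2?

Go shell by shell, enumerating (l, m_l) with m_l = -1:
n=4 → 3; n=5 → 4; n=6 → 5; n=7 → 6.
Orbitals: 3 + 4 + 5 + 6 = 18. With m_s fixed to -1/2 there is one state per orbital, so 18 states.

18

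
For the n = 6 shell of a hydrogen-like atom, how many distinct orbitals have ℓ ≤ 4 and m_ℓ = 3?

Go through ℓ = 0, …, 5 (the values permitted for n = 6).
Per ℓ-value: ℓ=3 → 1; ℓ=4 → 1.
Total orbitals: 1 + 1 = 2.

2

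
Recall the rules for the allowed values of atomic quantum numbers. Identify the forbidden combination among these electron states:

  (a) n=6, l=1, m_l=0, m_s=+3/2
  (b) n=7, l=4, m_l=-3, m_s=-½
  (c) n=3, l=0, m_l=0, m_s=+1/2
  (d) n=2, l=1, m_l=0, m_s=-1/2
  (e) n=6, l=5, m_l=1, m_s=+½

(a) has m_s = +3/2, but an electron's spin must be ±1/2.
The remaining sets (b), (c), (d), (e) satisfy all four rules.

(a)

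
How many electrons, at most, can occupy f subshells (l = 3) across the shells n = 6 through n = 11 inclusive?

84

An f subshell (l = 3) exists for every n ≥ 4, so shells n = 6, 7, 8, 9, 10, 11 each contribute one — 6 subshells.
Since each f subshell holds 2(2·3+1) = 14 electrons, the total is 6 × 14 = 84.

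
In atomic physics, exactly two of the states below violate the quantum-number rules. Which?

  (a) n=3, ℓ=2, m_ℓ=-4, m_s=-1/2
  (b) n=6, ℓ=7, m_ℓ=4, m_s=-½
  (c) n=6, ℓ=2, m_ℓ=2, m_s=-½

(a) has |m_ℓ| = 4 > ℓ = 2, violating −ℓ ≤ m_ℓ ≤ ℓ.
(b) has ℓ = 7 ≥ n = 6, violating 0 ≤ ℓ ≤ n−1.
The remaining set (c) satisfies all four rules.

(a) and (b)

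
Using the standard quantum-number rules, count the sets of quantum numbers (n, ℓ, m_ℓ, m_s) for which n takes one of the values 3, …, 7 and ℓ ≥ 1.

For each n in the range, tally the orbitals obeying ℓ ≥ 1:
n=3 → 8; n=4 → 15; n=5 → 24; n=6 → 35; n=7 → 48.
Orbitals: 8 + 15 + 24 + 35 + 48 = 130. Including both spin states (m_s = ±1/2) gives 2 × 130 = 260 states.

260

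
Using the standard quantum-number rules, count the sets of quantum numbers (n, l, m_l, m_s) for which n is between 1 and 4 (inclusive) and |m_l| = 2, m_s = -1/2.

For each n in the range, tally the orbitals obeying |m_l| = 2:
n=3 → 2; n=4 → 4.
Orbitals: 2 + 4 = 6. With m_s fixed to -1/2 there is one state per orbital, so 6 states.

6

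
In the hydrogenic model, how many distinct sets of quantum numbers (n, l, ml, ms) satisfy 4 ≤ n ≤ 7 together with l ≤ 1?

Go shell by shell, enumerating (l, ml) with l ≤ 1:
n=4 → 4; n=5 → 4; n=6 → 4; n=7 → 4.
Orbitals: 4 + 4 + 4 + 4 = 16. Including both spin states (ms = ±1/2) gives 2 × 16 = 32 states.

32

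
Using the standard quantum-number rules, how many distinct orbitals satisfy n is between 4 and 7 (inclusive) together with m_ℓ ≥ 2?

Work shell by shell — for each n, count the (ℓ, m_ℓ) pairs that satisfy m_ℓ ≥ 2:
n=4 → 3; n=5 → 6; n=6 → 10; n=7 → 15.
Total orbitals: 3 + 6 + 10 + 15 = 34.

34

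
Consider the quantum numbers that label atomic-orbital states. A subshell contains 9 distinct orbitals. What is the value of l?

2l+1 = 9 gives l = 4.

l = 4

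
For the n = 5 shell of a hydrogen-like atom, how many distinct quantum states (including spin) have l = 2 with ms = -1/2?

With n = 5 the allowed l are 0, 1, …, 4.
Per l-value: l=2 → 5.
Orbitals: 5. With ms fixed to a single value there is one state per orbital, giving 5 states.

5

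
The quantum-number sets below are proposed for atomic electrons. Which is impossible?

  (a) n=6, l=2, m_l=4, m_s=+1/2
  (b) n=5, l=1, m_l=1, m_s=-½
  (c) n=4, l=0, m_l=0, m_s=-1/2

(a) has |m_l| = 4 > l = 2, violating −l ≤ m_l ≤ l.
The remaining sets (b), (c) satisfy all four rules.

(a)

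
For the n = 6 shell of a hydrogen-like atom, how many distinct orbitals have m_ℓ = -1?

Go through ℓ = 0, …, 5 (the values permitted for n = 6).
Contributions: ℓ=1 → 1; ℓ=2 → 1; ℓ=3 → 1; ℓ=4 → 1; ℓ=5 → 1.
Total orbitals: 1 + 1 + 1 + 1 + 1 = 5.

5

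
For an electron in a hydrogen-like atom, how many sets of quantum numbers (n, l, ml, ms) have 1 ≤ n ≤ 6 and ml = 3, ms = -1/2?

Go shell by shell, enumerating (l, ml) with ml = 3:
n=4 → 1; n=5 → 2; n=6 → 3.
Orbitals: 1 + 2 + 3 = 6. With ms fixed to -1/2 there is one state per orbital, so 6 states.

6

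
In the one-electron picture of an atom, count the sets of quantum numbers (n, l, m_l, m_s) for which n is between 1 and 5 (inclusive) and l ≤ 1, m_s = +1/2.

17

For each n in the range, tally the orbitals obeying l ≤ 1:
n=1 → 1; n=2 → 4; n=3 → 4; n=4 → 4; n=5 → 4.
Orbitals: 1 + 4 + 4 + 4 + 4 = 17. With m_s fixed to +1/2 there is one state per orbital, so 17 states.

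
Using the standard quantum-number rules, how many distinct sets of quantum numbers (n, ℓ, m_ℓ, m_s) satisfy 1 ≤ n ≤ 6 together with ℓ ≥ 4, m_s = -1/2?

For each n in the range, tally the orbitals obeying ℓ ≥ 4:
n=5 → 9; n=6 → 20.
Orbitals: 9 + 20 = 29. With m_s fixed to -1/2 there is one state per orbital, so 29 states.

29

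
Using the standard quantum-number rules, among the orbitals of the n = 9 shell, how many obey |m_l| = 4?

With n = 9 the allowed l are 0, 1, …, 8.
Per l-value: l=4 → 2; l=5 → 2; l=6 → 2; l=7 → 2; l=8 → 2.
Total orbitals: 2 + 2 + 2 + 2 + 2 = 10.

10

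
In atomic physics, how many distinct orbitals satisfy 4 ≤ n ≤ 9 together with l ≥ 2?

247

Count contributing orbitals for each principal shell:
n=4 → 12; n=5 → 21; n=6 → 32; n=7 → 45; n=8 → 60; n=9 → 77.
Total orbitals: 12 + 21 + 32 + 45 + 60 + 77 = 247.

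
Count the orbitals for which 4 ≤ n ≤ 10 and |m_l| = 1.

84

Treat each shell separately and count matching orbitals:
n=4 → 6; n=5 → 8; n=6 → 10; n=7 → 12; n=8 → 14; n=9 → 16; n=10 → 18.
Total orbitals: 6 + 8 + 10 + 12 + 14 + 16 + 18 = 84.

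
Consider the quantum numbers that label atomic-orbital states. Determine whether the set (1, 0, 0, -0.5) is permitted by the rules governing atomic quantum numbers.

Allowed

n = 1 is a positive integer. l = 0 satisfies 0 ≤ l ≤ n−1 = 0. ml = 0 lies in the range −l … +l (here 0). ms = -1/2 is one of ±1/2.
All four constraints are satisfied.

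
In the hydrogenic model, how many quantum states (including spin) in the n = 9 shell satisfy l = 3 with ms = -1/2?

7

The n = 9 shell has l = 0 through 8; check each.
Per l-value: l=3 → 7.
Orbitals: 7. With ms fixed to a single value there is one state per orbital, giving 7 states.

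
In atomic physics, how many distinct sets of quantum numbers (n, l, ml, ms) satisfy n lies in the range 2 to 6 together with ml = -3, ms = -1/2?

Treat each shell separately and count matching orbitals:
n=4 → 1; n=5 → 2; n=6 → 3.
Orbitals: 1 + 2 + 3 = 6. With ms fixed to -1/2 there is one state per orbital, so 6 states.

6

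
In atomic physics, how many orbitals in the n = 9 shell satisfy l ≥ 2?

For n = 9, l ranges over 0 … 8.
Orbitals with l ≥ 2, by l: l=2 → 5; l=3 → 7; l=4 → 9; l=5 → 11; l=6 → 13; l=7 → 15; l=8 → 17.
Total orbitals: 5 + 7 + 9 + 11 + 13 + 15 + 17 = 77.

77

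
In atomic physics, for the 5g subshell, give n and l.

The leading integer gives n = 5; the letter 'g' means l = 4.

n = 5, l = 4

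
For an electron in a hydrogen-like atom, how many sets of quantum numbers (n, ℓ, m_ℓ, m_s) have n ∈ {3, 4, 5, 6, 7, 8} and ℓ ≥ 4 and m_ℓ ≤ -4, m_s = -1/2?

20

For each n in the range, tally the orbitals obeying ℓ ≥ 4 and m_ℓ ≤ -4:
n=5 → 1; n=6 → 3; n=7 → 6; n=8 → 10.
Orbitals: 1 + 3 + 6 + 10 = 20. With m_s fixed to -1/2 there is one state per orbital, so 20 states.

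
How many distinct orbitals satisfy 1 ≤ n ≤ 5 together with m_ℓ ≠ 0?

Per-shell orbital counts meeting the constraint:
n=2 → 2; n=3 → 6; n=4 → 12; n=5 → 20.
Total orbitals: 2 + 6 + 12 + 20 = 40.

40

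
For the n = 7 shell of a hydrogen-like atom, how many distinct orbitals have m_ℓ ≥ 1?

21

The n = 7 shell has ℓ = 0 through 6; check each.
Per ℓ-value: ℓ=1 → 1; ℓ=2 → 2; ℓ=3 → 3; ℓ=4 → 4; ℓ=5 → 5; ℓ=6 → 6.
Total orbitals: 1 + 2 + 3 + 4 + 5 + 6 = 21.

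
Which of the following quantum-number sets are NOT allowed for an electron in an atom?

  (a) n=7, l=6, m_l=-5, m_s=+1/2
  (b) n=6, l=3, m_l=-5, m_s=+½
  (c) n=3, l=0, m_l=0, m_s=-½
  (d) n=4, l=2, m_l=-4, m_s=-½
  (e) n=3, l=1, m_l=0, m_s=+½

(b) has |m_l| = 5 > l = 3, violating −l ≤ m_l ≤ l.
(d) has |m_l| = 4 > l = 2, violating −l ≤ m_l ≤ l.
The remaining sets (a), (c), (e) satisfy all four rules.

(b) and (d)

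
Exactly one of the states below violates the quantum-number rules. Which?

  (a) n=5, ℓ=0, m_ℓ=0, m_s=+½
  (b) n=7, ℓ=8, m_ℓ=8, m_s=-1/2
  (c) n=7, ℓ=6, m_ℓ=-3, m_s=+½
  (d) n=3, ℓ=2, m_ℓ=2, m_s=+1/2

(b)

(b) has ℓ = 8 ≥ n = 7, violating 0 ≤ ℓ ≤ n−1.
The remaining sets (a), (c), (d) satisfy all four rules.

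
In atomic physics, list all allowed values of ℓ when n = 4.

0, 1, 2, 3

ℓ is an integer with 0 ≤ ℓ ≤ n−1, so for n = 4: ℓ = 0, 1, 2, 3.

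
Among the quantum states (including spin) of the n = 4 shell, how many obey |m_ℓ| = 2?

Go through ℓ = 0, …, 3 (the values permitted for n = 4).
Orbitals with |m_ℓ| = 2, by ℓ: ℓ=2 → 2; ℓ=3 → 2.
Orbitals: 2 + 2 = 4. Each orbital carries two spin states, so 4 × 2 = 8 states.

8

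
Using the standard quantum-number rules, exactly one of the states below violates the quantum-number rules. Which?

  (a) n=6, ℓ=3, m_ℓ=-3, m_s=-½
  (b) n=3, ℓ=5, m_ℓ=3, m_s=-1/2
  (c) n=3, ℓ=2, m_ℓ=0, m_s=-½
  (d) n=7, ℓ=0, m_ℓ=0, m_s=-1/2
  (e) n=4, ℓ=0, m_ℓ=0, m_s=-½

(b) has ℓ = 5 ≥ n = 3, violating 0 ≤ ℓ ≤ n−1.
The remaining sets (a), (c), (d), (e) satisfy all four rules.

(b)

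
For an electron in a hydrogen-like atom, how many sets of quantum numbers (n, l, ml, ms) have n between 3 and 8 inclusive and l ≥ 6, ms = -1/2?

For each n in the range, tally the orbitals obeying l ≥ 6:
n=7 → 13; n=8 → 28.
Orbitals: 13 + 28 = 41. With ms fixed to -1/2 there is one state per orbital, so 41 states.

41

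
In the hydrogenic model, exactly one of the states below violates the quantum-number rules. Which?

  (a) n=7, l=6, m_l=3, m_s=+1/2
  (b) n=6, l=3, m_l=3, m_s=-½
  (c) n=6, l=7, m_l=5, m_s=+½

(c) has l = 7 ≥ n = 6, violating 0 ≤ l ≤ n−1.
The remaining sets (a), (b) satisfy all four rules.

(c)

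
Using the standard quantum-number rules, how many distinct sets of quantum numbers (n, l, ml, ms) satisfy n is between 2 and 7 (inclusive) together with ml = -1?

42

Go shell by shell, enumerating (l, ml) with ml = -1:
n=2 → 1; n=3 → 2; n=4 → 3; n=5 → 4; n=6 → 5; n=7 → 6.
Orbitals: 1 + 2 + 3 + 4 + 5 + 6 = 21. Including both spin states (ms = ±1/2) gives 2 × 21 = 42 states.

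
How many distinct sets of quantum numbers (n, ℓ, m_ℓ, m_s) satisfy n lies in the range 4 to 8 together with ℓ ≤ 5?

Work shell by shell — for each n, count the (ℓ, m_ℓ) pairs that satisfy ℓ ≤ 5:
n=4 → 16; n=5 → 25; n=6 → 36; n=7 → 36; n=8 → 36.
Orbitals: 16 + 25 + 36 + 36 + 36 = 149. Including both spin states (m_s = ±1/2) gives 2 × 149 = 298 states.

298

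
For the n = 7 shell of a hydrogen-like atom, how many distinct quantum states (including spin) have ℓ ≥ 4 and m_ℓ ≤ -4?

12

Per ℓ-value: ℓ=4 → 1; ℓ=5 → 2; ℓ=6 → 3.
Orbitals: 1 + 2 + 3 = 6. Each orbital carries two spin states, so 6 × 2 = 12 states.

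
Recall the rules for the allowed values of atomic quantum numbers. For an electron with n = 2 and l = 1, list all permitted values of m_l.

m_l takes every integer from −l to +l. With l = 1 that gives the 3 values -1, 0, 1.

-1, 0, 1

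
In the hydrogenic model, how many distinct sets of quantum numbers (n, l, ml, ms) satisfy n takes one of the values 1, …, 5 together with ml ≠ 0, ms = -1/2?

Count contributing orbitals for each principal shell:
n=2 → 2; n=3 → 6; n=4 → 12; n=5 → 20.
Orbitals: 2 + 6 + 12 + 20 = 40. With ms fixed to -1/2 there is one state per orbital, so 40 states.

40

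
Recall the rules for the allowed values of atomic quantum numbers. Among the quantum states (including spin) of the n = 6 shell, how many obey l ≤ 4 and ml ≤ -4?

2

Go through l = 0, …, 5 (the values permitted for n = 6).
Per l-value: l=4 → 1.
Orbitals: 1. Each orbital carries two spin states, so 1 × 2 = 2 states.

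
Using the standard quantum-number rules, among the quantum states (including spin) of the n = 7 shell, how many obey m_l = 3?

8

The n = 7 shell has l = 0 through 6; check each.
The (l, m_l) pairs meeting m_l = 3 give: l=3 → 1; l=4 → 1; l=5 → 1; l=6 → 1.
Orbitals: 1 + 1 + 1 + 1 = 4. Each orbital carries two spin states, so 4 × 2 = 8 states.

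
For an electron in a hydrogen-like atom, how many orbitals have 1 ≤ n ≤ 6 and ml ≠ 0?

70

Work shell by shell — for each n, count the (l, ml) pairs that satisfy ml ≠ 0:
n=2 → 2; n=3 → 6; n=4 → 12; n=5 → 20; n=6 → 30.
Total orbitals: 2 + 6 + 12 + 20 + 30 = 70.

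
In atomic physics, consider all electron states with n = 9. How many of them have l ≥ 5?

112

With n = 9 the allowed l are 0, 1, …, 8.
The (l, m_l) pairs meeting l ≥ 5 give: l=5 → 11; l=6 → 13; l=7 → 15; l=8 → 17.
Orbitals: 11 + 13 + 15 + 17 = 56. Each orbital carries two spin states, so 56 × 2 = 112 states.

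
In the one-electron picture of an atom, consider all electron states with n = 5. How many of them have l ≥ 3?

32

Per l-value: l=3 → 7; l=4 → 9.
Orbitals: 7 + 9 = 16. Each orbital carries two spin states, so 16 × 2 = 32 states.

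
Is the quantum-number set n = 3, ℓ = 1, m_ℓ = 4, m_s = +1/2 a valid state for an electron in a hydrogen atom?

The magnetic quantum number must satisfy −ℓ ≤ m_ℓ ≤ ℓ. With ℓ = 1, m_ℓ can only be -1, 0, 1, so m_ℓ = 4 is forbidden.

No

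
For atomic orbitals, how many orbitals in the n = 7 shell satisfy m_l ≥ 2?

The n = 7 shell has l = 0 through 6; check each.
Orbitals with m_l ≥ 2, by l: l=2 → 1; l=3 → 2; l=4 → 3; l=5 → 4; l=6 → 5.
Total orbitals: 1 + 2 + 3 + 4 + 5 = 15.

15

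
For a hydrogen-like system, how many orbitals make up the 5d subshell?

5

A subshell has 2l+1 orbitals; with l = 2, that's 5.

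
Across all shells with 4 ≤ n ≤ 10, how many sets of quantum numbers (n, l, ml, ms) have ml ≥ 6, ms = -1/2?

20

Treat each shell separately and count matching orbitals:
n=7 → 1; n=8 → 3; n=9 → 6; n=10 → 10.
Orbitals: 1 + 3 + 6 + 10 = 20. With ms fixed to -1/2 there is one state per orbital, so 20 states.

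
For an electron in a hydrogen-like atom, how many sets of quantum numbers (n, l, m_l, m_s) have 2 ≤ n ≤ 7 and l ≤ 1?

Per-shell orbital counts meeting the constraint:
n=2 → 4; n=3 → 4; n=4 → 4; n=5 → 4; n=6 → 4; n=7 → 4.
Orbitals: 4 + 4 + 4 + 4 + 4 + 4 = 24. Including both spin states (m_s = ±1/2) gives 2 × 24 = 48 states.

48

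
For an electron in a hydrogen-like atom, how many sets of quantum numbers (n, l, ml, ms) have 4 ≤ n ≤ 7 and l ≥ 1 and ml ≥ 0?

140

Work shell by shell — for each n, count the (l, ml) pairs that satisfy l ≥ 1 and ml ≥ 0:
n=4 → 9; n=5 → 14; n=6 → 20; n=7 → 27.
Orbitals: 9 + 14 + 20 + 27 = 70. Including both spin states (ms = ±1/2) gives 2 × 70 = 140 states.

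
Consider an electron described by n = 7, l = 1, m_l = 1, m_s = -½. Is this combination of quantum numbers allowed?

n = 7 is a positive integer. l = 1 satisfies 0 ≤ l ≤ n−1 = 6. m_l = 1 lies in the range −l … +l (here −1 … 1). m_s = -1/2 is one of ±1/2.
All four constraints are satisfied.

Valid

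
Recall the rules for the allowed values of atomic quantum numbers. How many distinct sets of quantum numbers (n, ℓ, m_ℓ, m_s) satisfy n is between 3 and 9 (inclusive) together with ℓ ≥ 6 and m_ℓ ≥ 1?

Count contributing orbitals for each principal shell:
n=7 → 6; n=8 → 13; n=9 → 21.
Orbitals: 6 + 13 + 21 = 40. Including both spin states (m_s = ±1/2) gives 2 × 40 = 80 states.

80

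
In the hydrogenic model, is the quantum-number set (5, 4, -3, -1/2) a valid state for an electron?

n = 5 is a positive integer. l = 4 satisfies 0 ≤ l ≤ n−1 = 4. ml = -3 lies in the range −l … +l (here −4 … 4). ms = -1/2 is one of ±1/2.
All four constraints are satisfied.

Allowed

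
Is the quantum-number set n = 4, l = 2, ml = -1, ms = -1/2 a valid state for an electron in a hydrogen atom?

n = 4 is a positive integer. l = 2 satisfies 0 ≤ l ≤ n−1 = 3. ml = -1 lies in the range −l … +l (here −2 … 2). ms = -1/2 is one of ±1/2.
All four constraints are satisfied.

Yes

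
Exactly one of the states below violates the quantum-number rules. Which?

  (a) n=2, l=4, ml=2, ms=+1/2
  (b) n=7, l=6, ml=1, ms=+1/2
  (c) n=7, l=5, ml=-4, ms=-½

(a)

(a) has l = 4 ≥ n = 2, violating 0 ≤ l ≤ n−1.
The remaining sets (b), (c) satisfy all four rules.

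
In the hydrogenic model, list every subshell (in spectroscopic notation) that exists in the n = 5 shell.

5s, 5p, 5d, 5f, 5g

For n = 5, ℓ runs from 0 to 4. In spectroscopic notation ℓ = 0,1,2,… ↔ s,p,d,f,g,h,i, so the subshells are 5s, 5p, 5d, 5f, 5g.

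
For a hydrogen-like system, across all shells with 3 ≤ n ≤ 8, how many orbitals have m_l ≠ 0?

166

Count contributing orbitals for each principal shell:
n=3 → 6; n=4 → 12; n=5 → 20; n=6 → 30; n=7 → 42; n=8 → 56.
Total orbitals: 6 + 12 + 20 + 30 + 42 + 56 = 166.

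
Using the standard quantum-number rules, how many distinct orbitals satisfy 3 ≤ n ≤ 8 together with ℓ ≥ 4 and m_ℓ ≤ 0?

60

Treat each shell separately and count matching orbitals:
n=5 → 5; n=6 → 11; n=7 → 18; n=8 → 26.
Total orbitals: 5 + 11 + 18 + 26 = 60.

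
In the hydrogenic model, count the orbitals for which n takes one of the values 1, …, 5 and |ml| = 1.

Per-shell orbital counts meeting the constraint:
n=2 → 2; n=3 → 4; n=4 → 6; n=5 → 8.
Total orbitals: 2 + 4 + 6 + 8 = 20.

20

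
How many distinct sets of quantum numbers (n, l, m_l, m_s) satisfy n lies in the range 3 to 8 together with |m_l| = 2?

Per-shell orbital counts meeting the constraint:
n=3 → 2; n=4 → 4; n=5 → 6; n=6 → 8; n=7 → 10; n=8 → 12.
Orbitals: 2 + 4 + 6 + 8 + 10 + 12 = 42. Including both spin states (m_s = ±1/2) gives 2 × 42 = 84 states.

84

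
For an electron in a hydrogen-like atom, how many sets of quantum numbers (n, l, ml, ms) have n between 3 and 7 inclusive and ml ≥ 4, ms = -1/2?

10

Go shell by shell, enumerating (l, ml) with ml ≥ 4:
n=5 → 1; n=6 → 3; n=7 → 6.
Orbitals: 1 + 3 + 6 = 10. With ms fixed to -1/2 there is one state per orbital, so 10 states.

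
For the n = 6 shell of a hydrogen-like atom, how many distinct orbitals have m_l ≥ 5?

1

The (l, m_l) pairs meeting m_l ≥ 5 give: l=5 → 1.
Total orbitals: 1.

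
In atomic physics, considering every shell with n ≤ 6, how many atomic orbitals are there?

Total orbitals = 1² + 2² + 3² + 4² + 5² + 6² = 91.

91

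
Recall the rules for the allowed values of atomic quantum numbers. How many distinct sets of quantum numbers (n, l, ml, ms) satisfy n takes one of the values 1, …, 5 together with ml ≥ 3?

Go shell by shell, enumerating (l, ml) with ml ≥ 3:
n=4 → 1; n=5 → 3.
Orbitals: 1 + 3 = 4. Including both spin states (ms = ±1/2) gives 2 × 4 = 8 states.

8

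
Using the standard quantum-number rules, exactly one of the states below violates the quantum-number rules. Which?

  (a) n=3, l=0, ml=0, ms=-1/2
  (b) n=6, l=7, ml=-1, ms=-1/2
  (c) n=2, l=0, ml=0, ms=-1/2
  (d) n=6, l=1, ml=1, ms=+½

(b) has l = 7 ≥ n = 6, violating 0 ≤ l ≤ n−1.
The remaining sets (a), (c), (d) satisfy all four rules.

(b)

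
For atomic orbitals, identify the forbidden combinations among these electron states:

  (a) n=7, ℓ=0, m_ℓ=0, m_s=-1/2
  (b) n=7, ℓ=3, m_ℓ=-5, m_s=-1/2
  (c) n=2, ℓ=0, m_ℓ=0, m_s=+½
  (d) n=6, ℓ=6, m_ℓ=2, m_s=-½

(b) and (d)

(b) has |m_ℓ| = 5 > ℓ = 3, violating −ℓ ≤ m_ℓ ≤ ℓ.
(d) has ℓ = 6 ≥ n = 6, violating 0 ≤ ℓ ≤ n−1.
The remaining sets (a), (c) satisfy all four rules.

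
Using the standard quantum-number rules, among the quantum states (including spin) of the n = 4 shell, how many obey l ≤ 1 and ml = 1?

2

The n = 4 shell has l = 0 through 3; check each.
Orbitals with l ≤ 1 and ml = 1, by l: l=1 → 1.
Orbitals: 1. Each orbital carries two spin states, so 1 × 2 = 2 states.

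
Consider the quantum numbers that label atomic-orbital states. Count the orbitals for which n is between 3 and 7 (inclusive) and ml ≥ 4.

For each n in the range, tally the orbitals obeying ml ≥ 4:
n=5 → 1; n=6 → 3; n=7 → 6.
Total orbitals: 1 + 3 + 6 = 10.

10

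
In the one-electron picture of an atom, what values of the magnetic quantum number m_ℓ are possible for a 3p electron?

-1, 0, 1

The 3p subshell has ℓ = 1, and m_ℓ takes every integer from −ℓ to +ℓ. With ℓ = 1 that gives the 3 values -1, 0, 1.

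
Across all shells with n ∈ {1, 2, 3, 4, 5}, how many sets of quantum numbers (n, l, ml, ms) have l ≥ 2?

76

For each n in the range, tally the orbitals obeying l ≥ 2:
n=3 → 5; n=4 → 12; n=5 → 21.
Orbitals: 5 + 12 + 21 = 38. Including both spin states (ms = ±1/2) gives 2 × 38 = 76 states.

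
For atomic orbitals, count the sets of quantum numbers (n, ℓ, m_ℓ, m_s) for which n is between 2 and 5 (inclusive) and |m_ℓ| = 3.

For each n in the range, tally the orbitals obeying |m_ℓ| = 3:
n=4 → 2; n=5 → 4.
Orbitals: 2 + 4 = 6. Including both spin states (m_s = ±1/2) gives 2 × 6 = 12 states.

12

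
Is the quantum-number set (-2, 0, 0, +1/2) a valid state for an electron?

Invalid

The principal quantum number must be a positive integer (n ≥ 1), but here n = -2.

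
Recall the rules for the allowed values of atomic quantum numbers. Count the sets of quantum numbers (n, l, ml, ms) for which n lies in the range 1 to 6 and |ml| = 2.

For each n in the range, tally the orbitals obeying |ml| = 2:
n=3 → 2; n=4 → 4; n=5 → 6; n=6 → 8.
Orbitals: 2 + 4 + 6 + 8 = 20. Including both spin states (ms = ±1/2) gives 2 × 20 = 40 states.

40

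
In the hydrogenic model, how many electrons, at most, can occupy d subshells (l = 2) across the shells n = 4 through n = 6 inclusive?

A d subshell (l = 2) exists for every n ≥ 3, so shells n = 4, 5, 6 each contribute one — 3 subshells.
Since each d subshell holds 2(2·2+1) = 10 electrons, the total is 3 × 10 = 30.

30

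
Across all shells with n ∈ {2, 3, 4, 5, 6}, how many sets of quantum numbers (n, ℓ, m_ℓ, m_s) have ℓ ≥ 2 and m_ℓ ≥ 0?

For each n in the range, tally the orbitals obeying ℓ ≥ 2 and m_ℓ ≥ 0:
n=3 → 3; n=4 → 7; n=5 → 12; n=6 → 18.
Orbitals: 3 + 7 + 12 + 18 = 40. Including both spin states (m_s = ±1/2) gives 2 × 40 = 80 states.

80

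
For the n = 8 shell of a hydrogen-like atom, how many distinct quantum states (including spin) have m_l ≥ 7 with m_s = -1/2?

The n = 8 shell has l = 0 through 7; check each.
Orbitals with m_l ≥ 7, by l: l=7 → 1.
Orbitals: 1. With m_s fixed to a single value there is one state per orbital, giving 1 state.

1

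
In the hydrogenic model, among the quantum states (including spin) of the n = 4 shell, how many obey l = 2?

10

For n = 4, l ranges over 0 … 3.
Contributions: l=2 → 5.
Orbitals: 5. Each orbital carries two spin states, so 5 × 2 = 10 states.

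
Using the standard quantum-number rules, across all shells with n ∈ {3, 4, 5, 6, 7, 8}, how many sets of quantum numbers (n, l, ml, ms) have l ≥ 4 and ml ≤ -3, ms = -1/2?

30

For each n in the range, tally the orbitals obeying l ≥ 4 and ml ≤ -3:
n=5 → 2; n=6 → 5; n=7 → 9; n=8 → 14.
Orbitals: 2 + 5 + 9 + 14 = 30. With ms fixed to -1/2 there is one state per orbital, so 30 states.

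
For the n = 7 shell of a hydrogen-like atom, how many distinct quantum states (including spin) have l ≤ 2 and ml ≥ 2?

2

The n = 7 shell has l = 0 through 6; check each.
Orbitals with l ≤ 2 and ml ≥ 2, by l: l=2 → 1.
Orbitals: 1. Each orbital carries two spin states, so 1 × 2 = 2 states.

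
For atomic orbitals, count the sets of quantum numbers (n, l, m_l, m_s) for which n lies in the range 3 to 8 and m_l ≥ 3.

Treat each shell separately and count matching orbitals:
n=4 → 1; n=5 → 3; n=6 → 6; n=7 → 10; n=8 → 15.
Orbitals: 1 + 3 + 6 + 10 + 15 = 35. Including both spin states (m_s = ±1/2) gives 2 × 35 = 70 states.

70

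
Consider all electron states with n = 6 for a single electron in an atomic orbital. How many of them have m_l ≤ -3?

For n = 6, l ranges over 0 … 5.
Orbitals with m_l ≤ -3, by l: l=3 → 1; l=4 → 2; l=5 → 3.
Orbitals: 1 + 2 + 3 = 6. Each orbital carries two spin states, so 6 × 2 = 12 states.

12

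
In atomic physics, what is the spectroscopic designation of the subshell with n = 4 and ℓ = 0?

4s

ℓ = 0 corresponds to the letter 's', so the subshell is 4s.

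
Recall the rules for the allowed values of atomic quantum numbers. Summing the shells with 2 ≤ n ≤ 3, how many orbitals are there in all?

13

Shell n has n² orbitals: 2²=4 + 3²=9 = 13 orbitals.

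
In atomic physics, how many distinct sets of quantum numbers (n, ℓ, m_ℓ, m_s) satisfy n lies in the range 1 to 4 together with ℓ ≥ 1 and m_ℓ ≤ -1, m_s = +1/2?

10

Go shell by shell, enumerating (ℓ, m_ℓ) with ℓ ≥ 1 and m_ℓ ≤ -1:
n=2 → 1; n=3 → 3; n=4 → 6.
Orbitals: 1 + 3 + 6 = 10. With m_s fixed to +1/2 there is one state per orbital, so 10 states.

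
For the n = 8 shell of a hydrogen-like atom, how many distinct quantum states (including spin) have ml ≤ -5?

12

With n = 8 the allowed l are 0, 1, …, 7.
Orbitals with ml ≤ -5, by l: l=5 → 1; l=6 → 2; l=7 → 3.
Orbitals: 1 + 2 + 3 = 6. Each orbital carries two spin states, so 6 × 2 = 12 states.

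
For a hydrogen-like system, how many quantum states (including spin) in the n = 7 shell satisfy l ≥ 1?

The n = 7 shell has l = 0 through 6; check each.
Contributions: l=1 → 3; l=2 → 5; l=3 → 7; l=4 → 9; l=5 → 11; l=6 → 13.
Orbitals: 3 + 5 + 7 + 9 + 11 + 13 = 48. Each orbital carries two spin states, so 48 × 2 = 96 states.

96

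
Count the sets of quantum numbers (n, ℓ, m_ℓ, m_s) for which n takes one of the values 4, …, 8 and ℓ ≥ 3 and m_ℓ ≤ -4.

Go shell by shell, enumerating (ℓ, m_ℓ) with ℓ ≥ 3 and m_ℓ ≤ -4:
n=5 → 1; n=6 → 3; n=7 → 6; n=8 → 10.
Orbitals: 1 + 3 + 6 + 10 = 20. Including both spin states (m_s = ±1/2) gives 2 × 20 = 40 states.

40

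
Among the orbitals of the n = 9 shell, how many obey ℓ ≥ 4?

With n = 9 the allowed ℓ are 0, 1, …, 8.
Orbitals with ℓ ≥ 4, by ℓ: ℓ=4 → 9; ℓ=5 → 11; ℓ=6 → 13; ℓ=7 → 15; ℓ=8 → 17.
Total orbitals: 9 + 11 + 13 + 15 + 17 = 65.

65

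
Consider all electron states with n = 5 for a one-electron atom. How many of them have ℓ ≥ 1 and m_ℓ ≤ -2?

12

The (ℓ, m_ℓ) pairs meeting ℓ ≥ 1 and m_ℓ ≤ -2 give: ℓ=2 → 1; ℓ=3 → 2; ℓ=4 → 3.
Orbitals: 1 + 2 + 3 = 6. Each orbital carries two spin states, so 6 × 2 = 12 states.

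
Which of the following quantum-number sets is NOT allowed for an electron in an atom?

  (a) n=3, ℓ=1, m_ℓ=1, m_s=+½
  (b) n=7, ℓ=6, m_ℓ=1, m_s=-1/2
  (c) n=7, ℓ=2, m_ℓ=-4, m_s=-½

(c) has |m_ℓ| = 4 > ℓ = 2, violating −ℓ ≤ m_ℓ ≤ ℓ.
The remaining sets (a), (b) satisfy all four rules.

(c)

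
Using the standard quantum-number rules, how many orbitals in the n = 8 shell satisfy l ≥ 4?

Contributions: l=4 → 9; l=5 → 11; l=6 → 13; l=7 → 15.
Total orbitals: 9 + 11 + 13 + 15 = 48.

48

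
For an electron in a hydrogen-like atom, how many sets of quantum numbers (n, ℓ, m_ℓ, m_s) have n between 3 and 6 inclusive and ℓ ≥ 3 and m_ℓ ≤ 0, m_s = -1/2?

Go shell by shell, enumerating (ℓ, m_ℓ) with ℓ ≥ 3 and m_ℓ ≤ 0:
n=4 → 4; n=5 → 9; n=6 → 15.
Orbitals: 4 + 9 + 15 = 28. With m_s fixed to -1/2 there is one state per orbital, so 28 states.

28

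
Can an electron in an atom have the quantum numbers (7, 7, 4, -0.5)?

The orbital quantum number must satisfy 0 ≤ l ≤ n−1. With n = 7 the allowed l values are 0, 1, 2, 3, 4, 5, 6, so l = 7 is out of range.

Invalid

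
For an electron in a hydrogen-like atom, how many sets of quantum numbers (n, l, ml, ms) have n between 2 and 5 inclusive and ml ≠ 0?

80

Treat each shell separately and count matching orbitals:
n=2 → 2; n=3 → 6; n=4 → 12; n=5 → 20.
Orbitals: 2 + 6 + 12 + 20 = 40. Including both spin states (ms = ±1/2) gives 2 × 40 = 80 states.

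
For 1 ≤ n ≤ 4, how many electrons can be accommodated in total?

60

Total orbitals = 1² + 2² + 3² + 4² = 30. Doubling for spin gives 60 electrons.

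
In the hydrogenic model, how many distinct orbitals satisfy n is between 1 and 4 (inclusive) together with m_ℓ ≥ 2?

Go shell by shell, enumerating (ℓ, m_ℓ) with m_ℓ ≥ 2:
n=3 → 1; n=4 → 3.
Total orbitals: 1 + 3 = 4.

4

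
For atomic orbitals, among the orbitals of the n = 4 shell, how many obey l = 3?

With n = 4 the allowed l are 0, 1, …, 3.
Per l-value: l=3 → 7.
Total orbitals: 7.

7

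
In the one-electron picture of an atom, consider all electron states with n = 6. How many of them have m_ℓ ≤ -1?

With n = 6 the allowed ℓ are 0, 1, …, 5.
Contributions: ℓ=1 → 1; ℓ=2 → 2; ℓ=3 → 3; ℓ=4 → 4; ℓ=5 → 5.
Orbitals: 1 + 2 + 3 + 4 + 5 = 15. Each orbital carries two spin states, so 15 × 2 = 30 states.

30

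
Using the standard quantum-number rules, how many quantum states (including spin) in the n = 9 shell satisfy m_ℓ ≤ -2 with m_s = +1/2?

28

Go through ℓ = 0, …, 8 (the values permitted for n = 9).
The (ℓ, m_ℓ) pairs meeting m_ℓ ≤ -2 give: ℓ=2 → 1; ℓ=3 → 2; ℓ=4 → 3; ℓ=5 → 4; ℓ=6 → 5; ℓ=7 → 6; ℓ=8 → 7.
Orbitals: 1 + 2 + 3 + 4 + 5 + 6 + 7 = 28. With m_s fixed to a single value there is one state per orbital, giving 28 states.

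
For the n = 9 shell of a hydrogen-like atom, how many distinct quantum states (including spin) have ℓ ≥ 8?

34

With n = 9 the allowed ℓ are 0, 1, …, 8.
The (ℓ, m_ℓ) pairs meeting ℓ ≥ 8 give: ℓ=8 → 17.
Orbitals: 17. Each orbital carries two spin states, so 17 × 2 = 34 states.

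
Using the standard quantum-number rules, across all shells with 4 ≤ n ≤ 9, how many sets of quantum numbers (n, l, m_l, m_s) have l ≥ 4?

Work shell by shell — for each n, count the (l, m_l) pairs that satisfy l ≥ 4:
n=5 → 9; n=6 → 20; n=7 → 33; n=8 → 48; n=9 → 65.
Orbitals: 9 + 20 + 33 + 48 + 65 = 175. Including both spin states (m_s = ±1/2) gives 2 × 175 = 350 states.

350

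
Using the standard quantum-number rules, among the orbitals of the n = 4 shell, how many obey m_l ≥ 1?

6

The n = 4 shell has l = 0 through 3; check each.
Contributions: l=1 → 1; l=2 → 2; l=3 → 3.
Total orbitals: 1 + 2 + 3 = 6.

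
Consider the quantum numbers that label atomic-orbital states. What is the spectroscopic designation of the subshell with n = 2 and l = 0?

2s

l = 0 corresponds to the letter 's', so the subshell is 2s.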